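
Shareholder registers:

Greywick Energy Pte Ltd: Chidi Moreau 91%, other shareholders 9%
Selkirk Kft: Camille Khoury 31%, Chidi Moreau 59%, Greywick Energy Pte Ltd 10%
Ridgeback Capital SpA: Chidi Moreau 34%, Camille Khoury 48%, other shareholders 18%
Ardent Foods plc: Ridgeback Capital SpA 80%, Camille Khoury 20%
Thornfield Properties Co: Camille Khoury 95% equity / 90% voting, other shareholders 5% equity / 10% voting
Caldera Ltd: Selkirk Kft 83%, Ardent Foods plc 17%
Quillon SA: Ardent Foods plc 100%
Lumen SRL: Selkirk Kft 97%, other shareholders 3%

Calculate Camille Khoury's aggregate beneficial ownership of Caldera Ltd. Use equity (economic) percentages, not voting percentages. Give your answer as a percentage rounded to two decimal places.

Camille reaches Caldera along 3 paths.
Via Selkirk: 31% × 83% = 25.73%.
Via Ridgeback → Ardent: 48% × 80% × 17% = 6.528%.
Via Ardent: 20% × 17% = 3.4%.
Total: 25.73% + 6.528% + 3.4% = 35.658%.
Rounded: 35.66%.

35.66%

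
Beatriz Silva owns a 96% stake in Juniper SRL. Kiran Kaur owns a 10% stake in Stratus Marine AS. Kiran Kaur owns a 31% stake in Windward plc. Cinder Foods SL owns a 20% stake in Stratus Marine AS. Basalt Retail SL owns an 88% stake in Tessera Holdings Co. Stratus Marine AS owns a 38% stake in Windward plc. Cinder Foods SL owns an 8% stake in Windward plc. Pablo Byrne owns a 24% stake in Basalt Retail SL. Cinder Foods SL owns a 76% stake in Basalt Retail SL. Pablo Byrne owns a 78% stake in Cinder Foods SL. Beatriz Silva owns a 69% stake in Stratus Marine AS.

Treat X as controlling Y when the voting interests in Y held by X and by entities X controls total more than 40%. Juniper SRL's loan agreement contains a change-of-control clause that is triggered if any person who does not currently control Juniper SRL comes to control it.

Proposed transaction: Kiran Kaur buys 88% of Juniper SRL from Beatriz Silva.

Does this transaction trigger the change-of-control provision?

Yes

The purchase adds only to Kiran's holdings (Beatriz's stake shrinks), so Kiran is the only person who could newly come to control Juniper.
Kiran's largest direct stake is 31% in Windward, which does not meet the threshold, so Kiran controls no company.
Neither Kiran nor any entity Kiran controls holds any voting interest in Juniper.
So before the transaction, Kiran does not control Juniper.
After the purchase, Kiran holds 88% of Juniper directly, and Beatriz's stake falls to 8%.
Kiran holds 88% of Juniper, so Kiran controls Juniper.
Kiran did not control Juniper before and does after, so the clause is triggered.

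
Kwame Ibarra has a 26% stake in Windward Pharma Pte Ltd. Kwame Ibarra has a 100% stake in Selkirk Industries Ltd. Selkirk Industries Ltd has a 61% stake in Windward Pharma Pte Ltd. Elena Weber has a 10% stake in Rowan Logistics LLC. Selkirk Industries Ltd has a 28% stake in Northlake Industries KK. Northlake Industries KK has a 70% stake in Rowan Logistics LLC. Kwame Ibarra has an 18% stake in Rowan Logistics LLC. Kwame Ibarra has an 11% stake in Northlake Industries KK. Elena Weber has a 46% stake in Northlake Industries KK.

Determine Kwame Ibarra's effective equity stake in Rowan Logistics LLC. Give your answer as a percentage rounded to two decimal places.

45.30%

Kwame reaches Rowan along 3 paths.
Direct stake: 18% = 18%.
Via Selkirk → Northlake: 100% × 28% × 70% = 19.6%.
Via Northlake: 11% × 70% = 7.7%.
Total: 18% + 19.6% + 7.7% = 45.3%.
Rounded: 45.30%.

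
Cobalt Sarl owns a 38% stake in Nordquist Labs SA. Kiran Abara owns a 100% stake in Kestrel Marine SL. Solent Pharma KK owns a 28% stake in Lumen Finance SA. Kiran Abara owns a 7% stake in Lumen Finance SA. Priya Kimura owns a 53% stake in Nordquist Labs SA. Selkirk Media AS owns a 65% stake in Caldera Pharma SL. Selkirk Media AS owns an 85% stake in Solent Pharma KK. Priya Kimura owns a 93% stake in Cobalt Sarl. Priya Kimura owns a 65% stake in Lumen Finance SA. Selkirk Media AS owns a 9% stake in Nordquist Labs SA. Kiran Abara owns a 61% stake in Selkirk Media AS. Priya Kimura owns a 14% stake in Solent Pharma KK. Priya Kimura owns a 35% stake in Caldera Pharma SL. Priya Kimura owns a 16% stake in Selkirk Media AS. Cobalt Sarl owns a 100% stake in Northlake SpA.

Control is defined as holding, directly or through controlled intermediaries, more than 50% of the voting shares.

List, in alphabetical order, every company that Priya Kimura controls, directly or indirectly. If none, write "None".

Priya holds 93% of Cobalt, so Priya controls Cobalt.
Priya and Cobalt together hold 53% + 38% = 91% of Nordquist, so Priya controls Nordquist.
Cobalt holds 100% of Northlake, so Priya controls Northlake.
Priya holds 65% of Lumen, so Priya controls Lumen.
No other company's threshold is met.

Cobalt Sarl, Lumen Finance SA, Nordquist Labs SA, Northlake SpA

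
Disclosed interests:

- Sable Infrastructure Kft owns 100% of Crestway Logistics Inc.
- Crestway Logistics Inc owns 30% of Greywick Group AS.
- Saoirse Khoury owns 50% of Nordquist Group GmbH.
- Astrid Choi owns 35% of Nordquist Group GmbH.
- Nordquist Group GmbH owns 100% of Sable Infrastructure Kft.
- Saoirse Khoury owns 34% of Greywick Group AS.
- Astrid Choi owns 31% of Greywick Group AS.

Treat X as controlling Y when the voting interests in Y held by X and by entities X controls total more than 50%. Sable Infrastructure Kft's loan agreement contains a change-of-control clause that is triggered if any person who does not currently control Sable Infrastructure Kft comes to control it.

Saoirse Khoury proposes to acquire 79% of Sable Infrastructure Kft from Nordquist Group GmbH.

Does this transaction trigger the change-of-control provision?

Yes

The purchase adds only to Saoirse's holdings (Nordquist's stake shrinks), so Saoirse is the only person who could newly come to control Sable.
Saoirse's largest direct stake is 50% in Nordquist, which does not meet the threshold, so Saoirse controls no company.
Neither Saoirse nor any entity Saoirse controls holds any voting interest in Sable.
So before the transaction, Saoirse does not control Sable.
After the purchase, Saoirse holds 79% of Sable directly, and Nordquist's stake falls to 21%.
Saoirse holds 79% of Sable, so Saoirse controls Sable.
Saoirse did not control Sable before and does after, so the clause is triggered.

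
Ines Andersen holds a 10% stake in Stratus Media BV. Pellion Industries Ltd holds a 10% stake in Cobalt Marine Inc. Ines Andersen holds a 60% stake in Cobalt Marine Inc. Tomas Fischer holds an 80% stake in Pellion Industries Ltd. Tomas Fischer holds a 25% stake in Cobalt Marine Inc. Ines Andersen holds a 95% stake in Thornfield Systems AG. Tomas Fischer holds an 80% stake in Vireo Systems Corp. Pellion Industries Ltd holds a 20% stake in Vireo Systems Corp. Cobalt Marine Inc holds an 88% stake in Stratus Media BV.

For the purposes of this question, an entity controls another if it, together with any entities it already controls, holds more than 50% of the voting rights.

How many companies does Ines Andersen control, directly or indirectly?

Ines holds 60% of Cobalt, so Ines controls Cobalt.
Cobalt and Ines together hold 88% + 10% = 98% of Stratus, so Ines controls Stratus.
Ines holds 95% of Thornfield, so Ines controls Thornfield.
No other company's threshold is met.
Ines controls 3 companies.

3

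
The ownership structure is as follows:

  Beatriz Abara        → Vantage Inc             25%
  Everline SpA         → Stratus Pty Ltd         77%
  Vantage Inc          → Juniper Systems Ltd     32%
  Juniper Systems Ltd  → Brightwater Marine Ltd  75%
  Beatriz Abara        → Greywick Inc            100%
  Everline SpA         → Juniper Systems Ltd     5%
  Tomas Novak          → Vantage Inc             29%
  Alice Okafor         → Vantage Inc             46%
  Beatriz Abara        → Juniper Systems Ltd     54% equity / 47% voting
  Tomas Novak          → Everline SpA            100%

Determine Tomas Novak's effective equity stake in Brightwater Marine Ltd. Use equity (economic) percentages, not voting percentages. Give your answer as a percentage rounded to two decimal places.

Tomas reaches Brightwater along 2 paths.
Via Everline → Juniper: 100% × 5% × 75% = 3.75%.
Via Vantage → Juniper: 29% × 32% × 75% = 6.96%.
Total: 3.75% + 6.96% = 10.71%.

10.71%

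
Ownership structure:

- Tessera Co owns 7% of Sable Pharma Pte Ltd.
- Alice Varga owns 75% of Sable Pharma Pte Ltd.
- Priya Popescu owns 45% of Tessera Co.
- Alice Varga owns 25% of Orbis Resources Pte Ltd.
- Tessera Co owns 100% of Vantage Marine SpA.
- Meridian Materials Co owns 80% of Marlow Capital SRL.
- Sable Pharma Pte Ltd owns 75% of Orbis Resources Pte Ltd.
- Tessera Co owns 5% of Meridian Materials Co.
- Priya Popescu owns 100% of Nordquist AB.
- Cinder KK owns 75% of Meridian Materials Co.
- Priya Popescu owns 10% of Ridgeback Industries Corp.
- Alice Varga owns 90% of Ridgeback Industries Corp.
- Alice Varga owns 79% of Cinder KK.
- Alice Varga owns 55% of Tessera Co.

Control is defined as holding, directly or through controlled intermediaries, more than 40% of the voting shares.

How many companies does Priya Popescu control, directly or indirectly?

3

Priya holds 45% of Tessera, so Priya controls Tessera.
Priya holds 100% of Nordquist, so Priya controls Nordquist.
Tessera holds 100% of Vantage, so Priya controls Vantage.
No other company's threshold is met.
Priya controls 3 companies.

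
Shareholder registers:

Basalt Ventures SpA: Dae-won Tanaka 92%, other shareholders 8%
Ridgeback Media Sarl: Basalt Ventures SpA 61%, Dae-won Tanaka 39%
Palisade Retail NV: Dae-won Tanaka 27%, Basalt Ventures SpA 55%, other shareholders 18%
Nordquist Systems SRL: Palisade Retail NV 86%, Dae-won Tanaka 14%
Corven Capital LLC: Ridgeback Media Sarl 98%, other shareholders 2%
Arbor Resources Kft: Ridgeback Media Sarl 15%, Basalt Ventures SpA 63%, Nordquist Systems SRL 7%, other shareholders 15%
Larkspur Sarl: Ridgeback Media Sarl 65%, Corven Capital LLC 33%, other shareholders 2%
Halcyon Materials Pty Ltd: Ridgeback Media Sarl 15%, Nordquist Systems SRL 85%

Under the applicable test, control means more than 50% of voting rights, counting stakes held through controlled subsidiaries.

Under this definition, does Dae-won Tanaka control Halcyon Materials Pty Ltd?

Dae-won holds 92% of Basalt, so Dae-won controls Basalt.
Dae-won and Basalt together hold 27% + 55% = 82% of Palisade, so Dae-won controls Palisade.
Palisade and Dae-won together hold 86% + 14% = 100% of Nordquist, so Dae-won controls Nordquist.
Basalt and Dae-won together hold 61% + 39% = 100% of Ridgeback, so Dae-won controls Ridgeback.
Ridgeback and Nordquist together hold 15% + 85% = 100% of Halcyon, so Dae-won controls Halcyon.

Yes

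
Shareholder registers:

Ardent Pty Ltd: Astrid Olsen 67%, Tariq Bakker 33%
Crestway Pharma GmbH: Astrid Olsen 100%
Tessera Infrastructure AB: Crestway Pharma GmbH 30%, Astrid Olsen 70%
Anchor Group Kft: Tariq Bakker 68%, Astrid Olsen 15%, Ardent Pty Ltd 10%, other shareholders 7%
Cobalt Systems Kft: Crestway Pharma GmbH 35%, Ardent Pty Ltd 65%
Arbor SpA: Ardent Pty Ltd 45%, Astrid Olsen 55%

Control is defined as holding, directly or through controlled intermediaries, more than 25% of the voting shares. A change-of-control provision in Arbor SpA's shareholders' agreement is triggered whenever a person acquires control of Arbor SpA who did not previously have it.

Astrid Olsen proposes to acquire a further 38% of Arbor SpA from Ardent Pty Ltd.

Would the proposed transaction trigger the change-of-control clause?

No

The purchase adds only to Astrid's holdings (Ardent's stake shrinks), so Astrid is the only person who could newly come to control Arbor.
Astrid holds 67% of Ardent, so Astrid controls Ardent.
Ardent and Astrid together hold 45% + 55% = 100% of Arbor, so Astrid controls Arbor.
So Astrid already controls Arbor before the transaction.
After the purchase, Astrid's direct stake in Arbor rises to 55% + 38% = 93%, and Ardent's stake falls to 7%.
Astrid controlled Arbor already, so this is not a new person acquiring control; every other person's position is unchanged or reduced.
No new person acquires control, so the clause is not triggered.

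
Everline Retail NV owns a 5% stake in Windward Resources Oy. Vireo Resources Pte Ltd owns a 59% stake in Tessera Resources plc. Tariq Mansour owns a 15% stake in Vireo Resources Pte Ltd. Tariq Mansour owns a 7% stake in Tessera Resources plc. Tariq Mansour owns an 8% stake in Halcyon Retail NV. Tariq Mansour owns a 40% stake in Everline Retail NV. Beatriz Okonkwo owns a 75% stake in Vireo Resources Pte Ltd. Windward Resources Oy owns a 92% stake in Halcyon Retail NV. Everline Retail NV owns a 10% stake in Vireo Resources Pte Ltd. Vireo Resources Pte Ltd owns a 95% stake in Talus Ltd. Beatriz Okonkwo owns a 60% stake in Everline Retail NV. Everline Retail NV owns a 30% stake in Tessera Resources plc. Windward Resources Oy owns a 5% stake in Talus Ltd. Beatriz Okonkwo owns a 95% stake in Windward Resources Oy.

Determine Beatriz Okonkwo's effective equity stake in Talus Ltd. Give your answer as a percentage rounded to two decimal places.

81.85%

Beatriz reaches Talus along 4 paths.
Via Everline → Vireo: 60% × 10% × 95% = 5.7%.
Via Vireo: 75% × 95% = 71.25%.
Via Windward: 95% × 5% = 4.75%.
Via Everline → Windward: 60% × 5% × 5% = 0.15%.
Total: 5.7% + 71.25% + 4.75% + 0.15% = 81.85%.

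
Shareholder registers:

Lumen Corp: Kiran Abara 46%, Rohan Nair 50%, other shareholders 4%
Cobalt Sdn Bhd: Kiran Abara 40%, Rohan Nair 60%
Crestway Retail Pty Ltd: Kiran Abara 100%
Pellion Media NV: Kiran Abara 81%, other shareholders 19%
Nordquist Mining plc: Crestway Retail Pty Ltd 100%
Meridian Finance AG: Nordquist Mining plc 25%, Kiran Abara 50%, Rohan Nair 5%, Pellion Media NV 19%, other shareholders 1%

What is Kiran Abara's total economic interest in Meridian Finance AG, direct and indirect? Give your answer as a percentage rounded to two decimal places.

90.39%

Kiran reaches Meridian along 3 paths.
Via Crestway → Nordquist: 100% × 100% × 25% = 25%.
Direct stake: 50% = 50%.
Via Pellion: 81% × 19% = 15.39%.
Total: 25% + 50% + 15.39% = 90.39%.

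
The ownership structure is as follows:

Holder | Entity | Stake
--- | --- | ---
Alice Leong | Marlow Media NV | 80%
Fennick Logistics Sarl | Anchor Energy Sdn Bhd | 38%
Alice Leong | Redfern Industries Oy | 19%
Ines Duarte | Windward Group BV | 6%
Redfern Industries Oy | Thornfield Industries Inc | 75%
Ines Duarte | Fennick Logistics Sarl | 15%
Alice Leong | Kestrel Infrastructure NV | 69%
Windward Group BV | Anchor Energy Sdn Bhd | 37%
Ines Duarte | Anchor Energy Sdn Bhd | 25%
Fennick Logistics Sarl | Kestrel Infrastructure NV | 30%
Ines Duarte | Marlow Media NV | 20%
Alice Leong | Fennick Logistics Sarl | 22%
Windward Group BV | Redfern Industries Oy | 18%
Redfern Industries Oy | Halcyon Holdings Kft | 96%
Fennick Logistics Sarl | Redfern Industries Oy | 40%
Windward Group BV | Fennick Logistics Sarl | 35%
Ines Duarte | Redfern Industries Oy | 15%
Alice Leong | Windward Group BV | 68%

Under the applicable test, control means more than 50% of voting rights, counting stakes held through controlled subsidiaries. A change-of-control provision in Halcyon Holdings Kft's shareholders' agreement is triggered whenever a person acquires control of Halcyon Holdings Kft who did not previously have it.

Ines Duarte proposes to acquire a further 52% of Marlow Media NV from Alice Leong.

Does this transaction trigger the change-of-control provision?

The purchase adds only to Ines's holdings (Alice's stake shrinks), so Ines is the only person who could newly come to control Halcyon.
Ines's largest direct stake is 25% in Anchor, which does not meet the threshold, so Ines controls no company.
Neither Ines nor any entity Ines controls holds any voting interest in Halcyon.
So before the transaction, Ines does not control Halcyon.
After the purchase, Ines's direct stake in Marlow rises to 20% + 52% = 72%, and Alice's stake falls to 28%.
Ines holds 72% of Marlow, so Ines controls Marlow.
After the transaction, neither Ines nor any entity Ines controls holds a voting interest in Halcyon, so Ines still does not control it.
No new person acquires control, so the clause is not triggered.

No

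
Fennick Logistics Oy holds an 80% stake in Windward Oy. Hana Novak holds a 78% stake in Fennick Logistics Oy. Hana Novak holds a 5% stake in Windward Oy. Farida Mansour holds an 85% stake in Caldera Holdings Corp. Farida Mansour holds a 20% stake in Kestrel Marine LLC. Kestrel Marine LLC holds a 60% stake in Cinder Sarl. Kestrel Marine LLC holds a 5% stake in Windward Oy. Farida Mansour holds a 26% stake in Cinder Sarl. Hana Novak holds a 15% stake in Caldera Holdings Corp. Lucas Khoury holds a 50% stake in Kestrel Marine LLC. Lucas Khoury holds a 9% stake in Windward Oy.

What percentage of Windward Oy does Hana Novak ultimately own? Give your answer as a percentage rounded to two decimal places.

67.40%

Hana reaches Windward along 2 paths.
Direct stake: 5% = 5%.
Via Fennick: 78% × 80% = 62.4%.
Total: 5% + 62.4% = 67.4%.
Rounded: 67.40%.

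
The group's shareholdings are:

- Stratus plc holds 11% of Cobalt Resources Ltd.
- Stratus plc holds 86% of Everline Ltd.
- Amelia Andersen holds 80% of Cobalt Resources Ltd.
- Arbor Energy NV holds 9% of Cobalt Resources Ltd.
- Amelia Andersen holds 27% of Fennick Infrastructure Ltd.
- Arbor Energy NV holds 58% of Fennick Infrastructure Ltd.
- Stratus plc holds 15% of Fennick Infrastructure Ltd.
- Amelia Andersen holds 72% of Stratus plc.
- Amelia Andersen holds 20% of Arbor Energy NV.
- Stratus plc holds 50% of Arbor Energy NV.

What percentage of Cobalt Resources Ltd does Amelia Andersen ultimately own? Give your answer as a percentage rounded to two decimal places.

Amelia reaches Cobalt along 4 paths.
Via Stratus: 72% × 11% = 7.92%.
Via Arbor: 20% × 9% = 1.8%.
Via Stratus → Arbor: 72% × 50% × 9% = 3.24%.
Direct stake: 80% = 80%.
Total: 7.92% + 1.8% + 3.24% + 80% = 92.96%.

92.96%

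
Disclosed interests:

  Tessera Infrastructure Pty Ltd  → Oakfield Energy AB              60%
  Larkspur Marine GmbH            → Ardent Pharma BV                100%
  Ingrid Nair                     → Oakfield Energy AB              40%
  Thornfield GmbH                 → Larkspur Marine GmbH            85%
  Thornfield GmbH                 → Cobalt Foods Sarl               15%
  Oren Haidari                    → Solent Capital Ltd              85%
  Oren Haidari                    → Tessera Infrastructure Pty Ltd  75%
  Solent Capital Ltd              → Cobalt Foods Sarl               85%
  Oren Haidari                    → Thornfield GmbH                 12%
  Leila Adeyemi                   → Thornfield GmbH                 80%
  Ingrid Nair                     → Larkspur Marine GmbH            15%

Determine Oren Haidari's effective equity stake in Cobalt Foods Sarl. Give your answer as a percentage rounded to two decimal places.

74.05%

Oren reaches Cobalt along 2 paths.
Via Thornfield: 12% × 15% = 1.8%.
Via Solent: 85% × 85% = 72.25%.
Total: 1.8% + 72.25% = 74.05%.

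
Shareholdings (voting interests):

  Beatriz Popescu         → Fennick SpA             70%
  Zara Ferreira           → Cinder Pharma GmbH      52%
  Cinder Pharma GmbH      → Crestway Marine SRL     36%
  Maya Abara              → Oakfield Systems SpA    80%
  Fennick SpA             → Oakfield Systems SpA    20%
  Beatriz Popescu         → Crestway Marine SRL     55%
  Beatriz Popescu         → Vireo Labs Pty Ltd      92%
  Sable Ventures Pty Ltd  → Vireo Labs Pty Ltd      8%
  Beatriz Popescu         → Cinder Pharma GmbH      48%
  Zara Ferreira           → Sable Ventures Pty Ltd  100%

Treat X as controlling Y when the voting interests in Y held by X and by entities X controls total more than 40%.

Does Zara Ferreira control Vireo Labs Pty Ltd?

No

Zara holds 52% of Cinder, so Zara controls Cinder.
Zara holds 100% of Sable, so Zara controls Sable.
In Vireo, Zara's side holds only 8%, not > 40%.
So Zara does not control Vireo.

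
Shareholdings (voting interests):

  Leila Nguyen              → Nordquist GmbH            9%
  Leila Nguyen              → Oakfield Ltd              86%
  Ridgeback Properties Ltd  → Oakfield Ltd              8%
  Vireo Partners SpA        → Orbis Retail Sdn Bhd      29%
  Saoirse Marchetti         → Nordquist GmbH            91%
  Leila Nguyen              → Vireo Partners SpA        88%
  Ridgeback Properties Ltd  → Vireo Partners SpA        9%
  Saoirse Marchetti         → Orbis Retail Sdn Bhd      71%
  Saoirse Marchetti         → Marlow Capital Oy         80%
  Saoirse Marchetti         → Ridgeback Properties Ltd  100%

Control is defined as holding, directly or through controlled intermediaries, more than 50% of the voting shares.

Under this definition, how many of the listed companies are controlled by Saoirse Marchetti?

4

Saoirse holds 91% of Nordquist, so Saoirse controls Nordquist.
Saoirse holds 100% of Ridgeback, so Saoirse controls Ridgeback.
Saoirse holds 80% of Marlow, so Saoirse controls Marlow.
Saoirse holds 71% of Orbis, so Saoirse controls Orbis.
No other company's threshold is met.
Saoirse controls 4 companies.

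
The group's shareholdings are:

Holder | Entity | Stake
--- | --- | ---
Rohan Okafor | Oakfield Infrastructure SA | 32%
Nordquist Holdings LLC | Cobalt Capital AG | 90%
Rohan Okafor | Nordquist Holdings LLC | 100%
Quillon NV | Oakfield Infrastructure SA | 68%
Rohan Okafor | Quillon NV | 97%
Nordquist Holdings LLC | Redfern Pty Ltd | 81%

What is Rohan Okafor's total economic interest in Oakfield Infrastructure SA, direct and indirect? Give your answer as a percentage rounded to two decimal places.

97.96%

Rohan reaches Oakfield along 2 paths.
Direct stake: 32% = 32%.
Via Quillon: 97% × 68% = 65.96%.
Total: 32% + 65.96% = 97.96%.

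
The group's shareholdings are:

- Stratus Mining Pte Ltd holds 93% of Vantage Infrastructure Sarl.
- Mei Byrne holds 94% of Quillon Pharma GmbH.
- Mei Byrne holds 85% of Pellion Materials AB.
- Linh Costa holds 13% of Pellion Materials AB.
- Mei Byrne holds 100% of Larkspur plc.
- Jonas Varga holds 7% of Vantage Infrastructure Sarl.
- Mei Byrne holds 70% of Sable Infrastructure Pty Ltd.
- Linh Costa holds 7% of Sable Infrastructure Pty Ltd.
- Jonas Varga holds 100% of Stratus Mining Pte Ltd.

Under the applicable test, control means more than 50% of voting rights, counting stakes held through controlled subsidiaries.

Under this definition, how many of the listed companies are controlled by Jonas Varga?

2

Jonas holds 100% of Stratus, so Jonas controls Stratus.
Stratus and Jonas together hold 93% + 7% = 100% of Vantage, so Jonas controls Vantage.
No other company's threshold is met.
Jonas controls 2 companies.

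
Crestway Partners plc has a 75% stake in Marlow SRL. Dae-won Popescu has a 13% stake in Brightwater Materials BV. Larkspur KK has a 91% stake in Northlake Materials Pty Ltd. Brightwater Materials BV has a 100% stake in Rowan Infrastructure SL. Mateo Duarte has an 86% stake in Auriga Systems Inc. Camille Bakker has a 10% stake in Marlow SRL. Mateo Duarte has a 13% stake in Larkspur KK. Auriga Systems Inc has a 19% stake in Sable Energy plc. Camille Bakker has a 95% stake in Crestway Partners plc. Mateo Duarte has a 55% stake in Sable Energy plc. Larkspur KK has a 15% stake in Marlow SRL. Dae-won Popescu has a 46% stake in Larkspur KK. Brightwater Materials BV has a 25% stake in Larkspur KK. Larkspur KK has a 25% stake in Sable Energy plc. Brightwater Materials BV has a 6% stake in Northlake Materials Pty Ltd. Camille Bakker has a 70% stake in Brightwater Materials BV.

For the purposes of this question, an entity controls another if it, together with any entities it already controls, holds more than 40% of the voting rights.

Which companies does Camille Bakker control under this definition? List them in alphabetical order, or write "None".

Brightwater Materials BV, Crestway Partners plc, Marlow SRL, Rowan Infrastructure SL

Camille holds 95% of Crestway, so Camille controls Crestway.
Camille holds 70% of Brightwater, so Camille controls Brightwater.
Brightwater holds 100% of Rowan, so Camille controls Rowan.
Crestway and Camille together hold 75% + 10% = 85% of Marlow, so Camille controls Marlow.
No other company's threshold is met.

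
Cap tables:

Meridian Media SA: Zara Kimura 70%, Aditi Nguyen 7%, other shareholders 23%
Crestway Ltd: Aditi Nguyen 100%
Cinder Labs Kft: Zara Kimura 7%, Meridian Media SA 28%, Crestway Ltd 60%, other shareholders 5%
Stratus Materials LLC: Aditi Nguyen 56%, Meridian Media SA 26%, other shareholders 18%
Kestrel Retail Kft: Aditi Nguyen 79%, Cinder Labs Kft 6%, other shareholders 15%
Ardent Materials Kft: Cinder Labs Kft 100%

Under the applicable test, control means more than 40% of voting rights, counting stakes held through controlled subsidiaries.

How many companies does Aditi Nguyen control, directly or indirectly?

5

Aditi holds 100% of Crestway, so Aditi controls Crestway.
Crestway holds 60% of Cinder, so Aditi controls Cinder.
Aditi holds 56% of Stratus, so Aditi controls Stratus.
Aditi and Cinder together hold 79% + 6% = 85% of Kestrel, so Aditi controls Kestrel.
Cinder holds 100% of Ardent, so Aditi controls Ardent.
No other company's threshold is met.
Aditi controls 5 companies.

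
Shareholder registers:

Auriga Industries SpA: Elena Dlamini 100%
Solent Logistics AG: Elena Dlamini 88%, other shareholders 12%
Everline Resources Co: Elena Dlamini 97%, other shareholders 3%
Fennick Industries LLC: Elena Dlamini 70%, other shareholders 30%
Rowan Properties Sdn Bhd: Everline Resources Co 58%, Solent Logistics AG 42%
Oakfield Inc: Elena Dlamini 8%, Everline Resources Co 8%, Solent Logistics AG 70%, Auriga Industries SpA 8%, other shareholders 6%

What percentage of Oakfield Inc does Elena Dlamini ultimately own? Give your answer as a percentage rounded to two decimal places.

Elena reaches Oakfield along 4 paths.
Direct stake: 8% = 8%.
Via Everline: 97% × 8% = 7.76%.
Via Solent: 88% × 70% = 61.6%.
Via Auriga: 100% × 8% = 8%.
Total: 8% + 7.76% + 61.6% + 8% = 85.36%.

85.36%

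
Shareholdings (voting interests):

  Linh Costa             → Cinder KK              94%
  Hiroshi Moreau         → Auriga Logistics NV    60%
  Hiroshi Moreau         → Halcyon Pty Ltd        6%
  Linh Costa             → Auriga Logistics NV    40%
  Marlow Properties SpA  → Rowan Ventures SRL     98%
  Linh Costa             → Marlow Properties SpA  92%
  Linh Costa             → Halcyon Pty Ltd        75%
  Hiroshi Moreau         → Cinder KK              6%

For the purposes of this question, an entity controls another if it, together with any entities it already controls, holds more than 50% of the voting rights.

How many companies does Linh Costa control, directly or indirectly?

Linh holds 75% of Halcyon, so Linh controls Halcyon.
Linh holds 94% of Cinder, so Linh controls Cinder.
Linh holds 92% of Marlow, so Linh controls Marlow.
Marlow holds 98% of Rowan, so Linh controls Rowan.
No other company's threshold is met.
Linh controls 4 companies.

4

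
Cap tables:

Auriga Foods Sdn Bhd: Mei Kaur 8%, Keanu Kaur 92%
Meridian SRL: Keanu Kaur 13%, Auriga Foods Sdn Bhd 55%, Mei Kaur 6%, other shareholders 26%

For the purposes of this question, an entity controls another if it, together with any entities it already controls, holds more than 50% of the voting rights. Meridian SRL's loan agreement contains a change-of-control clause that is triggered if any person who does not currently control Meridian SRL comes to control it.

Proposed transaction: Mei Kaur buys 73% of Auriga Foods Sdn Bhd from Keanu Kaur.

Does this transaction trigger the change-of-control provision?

The purchase adds only to Mei's holdings (Keanu's stake shrinks), so Mei is the only person who could newly come to control Meridian.
Mei's largest direct stake is 8% in Auriga, which does not meet the threshold, so Mei controls no company.
In Meridian, Mei's side holds only 6%, not > 50%.
So before the transaction, Mei does not control Meridian.
After the purchase, Mei's direct stake in Auriga rises to 8% + 73% = 81%, and Keanu's stake falls to 19%.
Mei holds 81% of Auriga, so Mei controls Auriga.
Auriga and Mei together hold 55% + 6% = 61% of Meridian, so Mei controls Meridian.
Mei did not control Meridian before and does after, so the clause is triggered.

Yes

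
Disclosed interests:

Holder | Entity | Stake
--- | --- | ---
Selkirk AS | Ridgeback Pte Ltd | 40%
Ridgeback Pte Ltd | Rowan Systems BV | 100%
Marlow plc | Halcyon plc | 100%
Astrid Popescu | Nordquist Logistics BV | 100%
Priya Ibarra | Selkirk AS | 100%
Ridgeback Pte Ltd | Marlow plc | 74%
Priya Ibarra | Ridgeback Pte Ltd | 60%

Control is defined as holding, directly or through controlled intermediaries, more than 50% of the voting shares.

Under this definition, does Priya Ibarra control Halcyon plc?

Yes

Priya holds 100% of Selkirk, so Priya controls Selkirk.
Priya and Selkirk together hold 60% + 40% = 100% of Ridgeback, so Priya controls Ridgeback.
Ridgeback holds 74% of Marlow, so Priya controls Marlow.
Marlow holds 100% of Halcyon, so Priya controls Halcyon.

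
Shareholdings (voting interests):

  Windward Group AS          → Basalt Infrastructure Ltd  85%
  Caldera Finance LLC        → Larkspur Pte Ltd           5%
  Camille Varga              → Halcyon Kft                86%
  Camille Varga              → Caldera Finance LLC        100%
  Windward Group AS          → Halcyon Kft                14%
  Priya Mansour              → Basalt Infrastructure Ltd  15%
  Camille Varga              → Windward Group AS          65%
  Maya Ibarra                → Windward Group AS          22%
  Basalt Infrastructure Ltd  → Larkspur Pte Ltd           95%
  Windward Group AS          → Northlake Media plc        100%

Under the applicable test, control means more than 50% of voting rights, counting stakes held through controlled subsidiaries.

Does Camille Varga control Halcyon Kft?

Yes

Camille holds 65% of Windward, so Camille controls Windward.
Windward and Camille together hold 14% + 86% = 100% of Halcyon, so Camille controls Halcyon.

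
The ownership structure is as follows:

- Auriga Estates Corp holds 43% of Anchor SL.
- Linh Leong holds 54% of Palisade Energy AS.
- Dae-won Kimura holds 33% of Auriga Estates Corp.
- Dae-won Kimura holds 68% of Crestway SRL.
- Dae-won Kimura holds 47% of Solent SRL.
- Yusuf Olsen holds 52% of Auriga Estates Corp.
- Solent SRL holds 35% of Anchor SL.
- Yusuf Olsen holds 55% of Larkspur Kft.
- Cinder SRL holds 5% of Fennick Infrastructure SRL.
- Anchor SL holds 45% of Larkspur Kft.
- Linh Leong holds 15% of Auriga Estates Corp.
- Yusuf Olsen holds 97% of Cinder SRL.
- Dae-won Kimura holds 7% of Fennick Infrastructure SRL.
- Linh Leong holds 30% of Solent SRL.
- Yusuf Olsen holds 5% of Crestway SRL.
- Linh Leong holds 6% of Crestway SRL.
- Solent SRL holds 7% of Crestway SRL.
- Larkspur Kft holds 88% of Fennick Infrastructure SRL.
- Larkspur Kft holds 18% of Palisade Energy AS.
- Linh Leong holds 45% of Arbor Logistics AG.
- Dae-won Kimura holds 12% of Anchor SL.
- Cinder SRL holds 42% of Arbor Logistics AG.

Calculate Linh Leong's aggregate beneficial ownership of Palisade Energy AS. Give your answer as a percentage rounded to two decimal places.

55.37%

Linh reaches Palisade along 3 paths.
Direct stake: 54% = 54%.
Via Auriga → Anchor → Larkspur: 15% × 43% × 45% × 18% = 0.52245%.
Via Solent → Anchor → Larkspur: 30% × 35% × 45% × 18% = 0.8505%.
Total: 54% + 0.52245% + 0.8505% = 55.37295%.
Rounded: 55.37%.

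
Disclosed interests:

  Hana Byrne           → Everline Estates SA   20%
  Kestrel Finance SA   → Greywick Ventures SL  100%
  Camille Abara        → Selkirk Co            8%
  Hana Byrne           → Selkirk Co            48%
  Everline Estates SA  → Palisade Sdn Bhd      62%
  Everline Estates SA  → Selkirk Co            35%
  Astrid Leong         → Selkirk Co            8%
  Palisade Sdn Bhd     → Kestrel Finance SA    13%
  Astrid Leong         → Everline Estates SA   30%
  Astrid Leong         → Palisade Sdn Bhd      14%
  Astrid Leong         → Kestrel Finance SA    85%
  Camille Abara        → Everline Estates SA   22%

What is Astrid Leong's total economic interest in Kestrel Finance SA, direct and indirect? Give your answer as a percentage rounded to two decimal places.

89.24%

Astrid reaches Kestrel along 3 paths.
Direct stake: 85% = 85%.
Via Everline → Palisade: 30% × 62% × 13% = 2.418%.
Via Palisade: 14% × 13% = 1.82%.
Total: 85% + 2.418% + 1.82% = 89.238%.
Rounded: 89.24%.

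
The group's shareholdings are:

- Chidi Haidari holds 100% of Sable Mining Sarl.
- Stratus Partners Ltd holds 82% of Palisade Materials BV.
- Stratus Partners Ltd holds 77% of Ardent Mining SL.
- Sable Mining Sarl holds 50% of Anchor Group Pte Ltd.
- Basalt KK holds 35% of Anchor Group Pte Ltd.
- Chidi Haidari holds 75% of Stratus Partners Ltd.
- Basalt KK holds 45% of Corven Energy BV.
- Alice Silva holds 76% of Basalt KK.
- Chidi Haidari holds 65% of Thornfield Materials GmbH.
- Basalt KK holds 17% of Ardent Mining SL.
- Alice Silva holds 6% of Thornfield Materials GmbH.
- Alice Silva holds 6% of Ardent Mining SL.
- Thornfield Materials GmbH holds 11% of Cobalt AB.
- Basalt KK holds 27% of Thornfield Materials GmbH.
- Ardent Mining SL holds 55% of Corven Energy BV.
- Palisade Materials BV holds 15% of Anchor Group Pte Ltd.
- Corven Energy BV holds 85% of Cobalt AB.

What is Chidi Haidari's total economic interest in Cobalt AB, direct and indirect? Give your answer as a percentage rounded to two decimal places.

Chidi reaches Cobalt along 2 paths.
Via Stratus → Ardent → Corven: 75% × 77% × 55% × 85% = 26.998125%.
Via Thornfield: 65% × 11% = 7.15%.
Total: 26.998125% + 7.15% = 34.148125%.
Rounded: 34.15%.

34.15%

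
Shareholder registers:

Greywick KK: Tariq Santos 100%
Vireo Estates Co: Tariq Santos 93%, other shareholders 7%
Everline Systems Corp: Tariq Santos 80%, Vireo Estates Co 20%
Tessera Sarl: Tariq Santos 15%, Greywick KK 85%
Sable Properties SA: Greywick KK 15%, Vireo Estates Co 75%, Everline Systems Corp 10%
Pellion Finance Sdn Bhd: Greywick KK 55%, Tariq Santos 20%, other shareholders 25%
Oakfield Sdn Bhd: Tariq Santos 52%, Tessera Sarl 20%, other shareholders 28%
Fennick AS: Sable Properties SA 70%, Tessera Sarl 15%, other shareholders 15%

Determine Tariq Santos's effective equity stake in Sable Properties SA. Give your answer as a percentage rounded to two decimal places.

94.61%

Tariq reaches Sable along 4 paths.
Via Greywick: 100% × 15% = 15%.
Via Vireo: 93% × 75% = 69.75%.
Via Everline: 80% × 10% = 8%.
Via Vireo → Everline: 93% × 20% × 10% = 1.86%.
Total: 15% + 69.75% + 8% + 1.86% = 94.61%.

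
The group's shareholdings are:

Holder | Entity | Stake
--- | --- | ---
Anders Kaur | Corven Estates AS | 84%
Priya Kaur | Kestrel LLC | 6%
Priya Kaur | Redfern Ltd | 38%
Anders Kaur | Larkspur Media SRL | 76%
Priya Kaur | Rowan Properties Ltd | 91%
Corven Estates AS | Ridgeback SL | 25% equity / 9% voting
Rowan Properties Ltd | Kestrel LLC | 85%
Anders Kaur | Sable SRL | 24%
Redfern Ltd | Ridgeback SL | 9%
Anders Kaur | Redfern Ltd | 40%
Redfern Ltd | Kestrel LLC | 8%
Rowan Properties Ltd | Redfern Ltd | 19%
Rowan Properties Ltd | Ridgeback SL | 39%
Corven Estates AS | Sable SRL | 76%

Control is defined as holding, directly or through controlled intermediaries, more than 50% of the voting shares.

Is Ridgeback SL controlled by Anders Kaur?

Anders holds 76% of Larkspur, so Anders controls Larkspur.
Anders holds 84% of Corven, so Anders controls Corven.
Anders and Corven together hold 24% + 76% = 100% of Sable, so Anders controls Sable.
In Ridgeback, Anders's side holds only 9%, not > 50%.
So Anders does not control Ridgeback.

No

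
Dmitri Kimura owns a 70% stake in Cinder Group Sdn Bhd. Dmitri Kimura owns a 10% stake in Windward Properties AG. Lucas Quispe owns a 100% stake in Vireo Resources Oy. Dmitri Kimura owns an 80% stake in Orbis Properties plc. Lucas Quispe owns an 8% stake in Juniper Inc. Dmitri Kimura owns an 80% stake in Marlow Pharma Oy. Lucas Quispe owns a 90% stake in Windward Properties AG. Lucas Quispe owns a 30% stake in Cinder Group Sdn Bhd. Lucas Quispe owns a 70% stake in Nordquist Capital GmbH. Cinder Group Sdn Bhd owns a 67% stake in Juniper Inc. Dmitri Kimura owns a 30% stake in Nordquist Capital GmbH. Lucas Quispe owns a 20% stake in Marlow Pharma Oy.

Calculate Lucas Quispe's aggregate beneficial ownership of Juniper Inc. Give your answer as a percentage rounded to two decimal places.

28.10%

Lucas reaches Juniper along 2 paths.
Direct stake: 8% = 8%.
Via Cinder: 30% × 67% = 20.1%.
Total: 8% + 20.1% = 28.1%.
Rounded: 28.10%.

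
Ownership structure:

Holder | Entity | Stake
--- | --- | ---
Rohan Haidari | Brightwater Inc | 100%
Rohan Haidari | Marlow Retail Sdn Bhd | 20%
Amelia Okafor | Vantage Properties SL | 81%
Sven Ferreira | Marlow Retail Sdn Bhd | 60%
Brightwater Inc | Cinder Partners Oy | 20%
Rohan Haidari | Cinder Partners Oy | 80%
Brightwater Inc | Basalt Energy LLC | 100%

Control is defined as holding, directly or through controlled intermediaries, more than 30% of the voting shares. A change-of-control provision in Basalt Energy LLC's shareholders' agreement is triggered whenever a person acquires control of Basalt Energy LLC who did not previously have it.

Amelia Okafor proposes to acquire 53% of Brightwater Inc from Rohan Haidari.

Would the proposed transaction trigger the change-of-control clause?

Yes

The purchase adds only to Amelia's holdings (Rohan's stake shrinks), so Amelia is the only person who could newly come to control Basalt.
Amelia holds 81% of Vantage, so Amelia controls Vantage.
Neither Amelia nor any entity Amelia controls holds any voting interest in Basalt.
So before the transaction, Amelia does not control Basalt.
After the purchase, Amelia holds 53% of Brightwater directly, and Rohan's stake falls to 47%.
Amelia holds 53% of Brightwater, so Amelia controls Brightwater.
Brightwater holds 100% of Basalt, so Amelia controls Basalt.
Amelia did not control Basalt before and does after, so the clause is triggered.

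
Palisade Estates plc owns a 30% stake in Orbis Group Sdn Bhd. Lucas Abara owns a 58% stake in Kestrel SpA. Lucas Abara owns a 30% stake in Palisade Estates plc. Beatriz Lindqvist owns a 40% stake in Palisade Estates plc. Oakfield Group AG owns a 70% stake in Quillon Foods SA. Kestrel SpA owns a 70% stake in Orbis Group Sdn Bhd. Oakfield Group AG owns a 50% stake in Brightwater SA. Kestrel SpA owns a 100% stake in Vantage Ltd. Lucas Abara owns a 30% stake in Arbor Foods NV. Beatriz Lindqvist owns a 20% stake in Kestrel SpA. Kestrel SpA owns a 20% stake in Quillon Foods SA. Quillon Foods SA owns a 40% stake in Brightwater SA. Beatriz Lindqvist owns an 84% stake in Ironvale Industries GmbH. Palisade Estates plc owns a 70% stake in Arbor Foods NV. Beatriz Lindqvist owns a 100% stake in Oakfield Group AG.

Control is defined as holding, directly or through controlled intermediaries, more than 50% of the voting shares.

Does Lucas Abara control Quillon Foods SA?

No

Lucas holds 58% of Kestrel, so Lucas controls Kestrel.
Kestrel holds 100% of Vantage, so Lucas controls Vantage.
Kestrel holds 70% of Orbis, so Lucas controls Orbis.
In Quillon, Lucas's side holds only 20%, not > 50%.
So Lucas does not control Quillon.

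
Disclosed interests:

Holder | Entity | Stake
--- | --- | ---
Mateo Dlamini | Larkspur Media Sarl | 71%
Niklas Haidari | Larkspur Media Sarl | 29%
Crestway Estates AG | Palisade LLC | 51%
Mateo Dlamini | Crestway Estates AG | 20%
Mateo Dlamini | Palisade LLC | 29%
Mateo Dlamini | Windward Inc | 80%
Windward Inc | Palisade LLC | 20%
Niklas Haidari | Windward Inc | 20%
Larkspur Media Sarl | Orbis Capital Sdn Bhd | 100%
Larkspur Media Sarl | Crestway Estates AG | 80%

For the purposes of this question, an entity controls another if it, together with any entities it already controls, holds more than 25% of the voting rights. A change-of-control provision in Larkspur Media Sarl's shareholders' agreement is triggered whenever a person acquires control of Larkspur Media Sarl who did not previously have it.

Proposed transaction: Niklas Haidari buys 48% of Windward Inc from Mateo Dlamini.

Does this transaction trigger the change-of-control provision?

The purchase adds only to Niklas's holdings (Mateo's stake shrinks), so Niklas is the only person who could newly come to control Larkspur.
Niklas holds 29% of Larkspur, so Niklas controls Larkspur.
So Niklas already controls Larkspur before the transaction.
After the purchase, Niklas's direct stake in Windward rises to 20% + 48% = 68%, and Mateo's stake falls to 32%.
Niklas controlled Larkspur already, so this is not a new person acquiring control; every other person's position is unchanged or reduced.
No new person acquires control, so the clause is not triggered.

No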